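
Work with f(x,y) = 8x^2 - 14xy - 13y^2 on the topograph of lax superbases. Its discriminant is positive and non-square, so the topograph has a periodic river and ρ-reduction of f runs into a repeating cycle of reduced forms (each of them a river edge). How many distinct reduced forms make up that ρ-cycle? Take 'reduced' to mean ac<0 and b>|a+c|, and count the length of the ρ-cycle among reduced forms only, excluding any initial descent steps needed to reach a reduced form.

D = 612, ⌊√D⌋ = 24
descent: ρ → (-13,14,8)  [lands on river]
river: ρ → (8,18,-9)
river: ρ → (-9,18,8)
river: ρ → (8,14,-13)
river: ρ → (-13,12,9)
river: ρ → (9,24,-1)
river: ρ → (-1,24,9)
river: ρ → (9,12,-13)
ρ-cycle length = 8 (tail of 1 descent step not counted)

8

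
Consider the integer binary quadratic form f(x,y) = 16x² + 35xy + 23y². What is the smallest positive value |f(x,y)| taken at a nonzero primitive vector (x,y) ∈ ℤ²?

translate: b→3 (≡35 mod 32), so (16,35,23)→(16,3,4)
flip: (16,3,4)→(4,-3,16)
reduced (well bottom): (4,-3,16) with a≤c, −a<b≤a
well minimum = a = 4

4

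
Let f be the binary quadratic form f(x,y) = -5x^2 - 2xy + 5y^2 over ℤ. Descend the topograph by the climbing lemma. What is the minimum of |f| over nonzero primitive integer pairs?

descent: ρ → (5,2,-5)  [lands on river]
river: ρ → (-5,8,2)
river: ρ → (2,8,-5)
river: ρ → (-5,2,5)
river: ρ → (5,8,-2)
river: ρ → (-2,8,5)
closes: descent 1, river 6
min |a| on river = 2

2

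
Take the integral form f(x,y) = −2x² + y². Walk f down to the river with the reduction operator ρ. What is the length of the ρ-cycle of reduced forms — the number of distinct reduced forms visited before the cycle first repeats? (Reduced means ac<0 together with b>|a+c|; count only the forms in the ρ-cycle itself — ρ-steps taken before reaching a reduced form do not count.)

D = 8, ⌊√D⌋ = 2
descent: ρ → (1,2,-1)  [lands on river]
river: ρ → (-1,2,1)
ρ-cycle length = 2 (tail of 1 descent step not counted)

2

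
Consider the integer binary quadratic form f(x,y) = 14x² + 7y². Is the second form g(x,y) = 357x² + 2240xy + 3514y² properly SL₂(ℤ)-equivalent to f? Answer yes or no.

D₁ = -392, D₂ = -392
f: flip: (14,0,7)→(7,0,14)
f: reduced (well bottom): (7,0,14) with a≤c, −a<b≤a
g: translate: b→98 (≡2240 mod 714), so (357,2240,3514)→(357,98,7)
g: flip: (357,98,7)→(7,-98,357)
g: translate: b→0 (≡-98 mod 14), so (7,-98,357)→(7,0,14)
g: reduced (well bottom): (7,0,14) with a≤c, −a<b≤a
reduced forms (7, 0, 14) vs (7, 0, 14) ⇒ equivalent

yes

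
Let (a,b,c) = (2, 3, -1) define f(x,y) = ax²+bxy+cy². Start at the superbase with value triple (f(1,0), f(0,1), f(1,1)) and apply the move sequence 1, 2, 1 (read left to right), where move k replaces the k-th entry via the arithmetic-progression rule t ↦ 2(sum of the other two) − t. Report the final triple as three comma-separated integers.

start (2,-1,4) = (f(1,0),f(0,1),f(1,1))
replace slot 1: 2·((-1)+4) − 2 = 4 → (4,-1,4)
replace slot 2: 2·(4+4) − (-1) = 17 → (4,17,4)
replace slot 1: 2·(17+4) − 4 = 38 → (38,17,4)

38,17,4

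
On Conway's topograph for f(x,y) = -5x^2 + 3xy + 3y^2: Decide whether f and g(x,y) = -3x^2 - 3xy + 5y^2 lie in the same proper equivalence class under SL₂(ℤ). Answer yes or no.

D₁ = 69, D₂ = 69
river cycle of f (length 4): (3, 3, -5), (-5, 7, 1), (1, 7, -5), (-5, 3, 3)
river cycle of g (length 4): (5, 3, -3), (-3, 3, 5), (5, 7, -1), (-1, 7, 5)
cycles differ ⇒ inequivalent

no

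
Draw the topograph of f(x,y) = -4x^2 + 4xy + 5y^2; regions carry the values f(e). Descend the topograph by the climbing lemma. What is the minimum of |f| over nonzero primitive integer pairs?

river: ρ → (5,6,-3)
river: ρ → (-3,6,5)
river: ρ → (5,4,-4)
river: ρ → (-4,4,5)
closes: descent 0, river 4
min |a| on river = 3

3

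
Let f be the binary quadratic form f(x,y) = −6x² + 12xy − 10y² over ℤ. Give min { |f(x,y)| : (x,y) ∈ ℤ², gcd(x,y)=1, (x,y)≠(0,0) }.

translate: b→0 (≡-12 mod 12), so (6,-12,10)→(6,0,4)
flip: (6,0,4)→(4,0,6)
reduced (well bottom): (4,0,6) with a≤c, −a<b≤a
well minimum |f| = |-4| = 4 (negative-definite)

4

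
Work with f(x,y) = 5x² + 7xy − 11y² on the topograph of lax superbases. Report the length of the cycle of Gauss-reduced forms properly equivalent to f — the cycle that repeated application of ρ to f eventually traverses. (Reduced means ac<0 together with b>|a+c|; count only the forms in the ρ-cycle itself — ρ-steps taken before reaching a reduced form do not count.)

D = 269, ⌊√D⌋ = 16
river: ρ → (-11,15,1)
river: ρ → (1,15,-11)
river: ρ → (-11,7,5)
river: ρ → (5,13,-5)
river: ρ → (-5,7,11)
river: ρ → (11,15,-1)
river: ρ → (-1,15,11)
river: ρ → (11,7,-5)
river: ρ → (-5,13,5)
river: ρ → (5,7,-11)
ρ-cycle length = 10 (tail of 0 descent steps not counted)

10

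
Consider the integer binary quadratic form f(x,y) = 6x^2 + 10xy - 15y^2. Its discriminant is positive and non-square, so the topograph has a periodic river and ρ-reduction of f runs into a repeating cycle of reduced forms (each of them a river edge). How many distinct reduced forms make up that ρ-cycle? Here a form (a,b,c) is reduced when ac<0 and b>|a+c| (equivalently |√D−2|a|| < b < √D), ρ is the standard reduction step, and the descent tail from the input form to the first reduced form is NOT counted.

D = 460, ⌊√D⌋ = 21
river: ρ → (-15,20,1)
river: ρ → (1,20,-15)
river: ρ → (-15,10,6)
river: ρ → (6,14,-11)
river: ρ → (-11,8,9)
river: ρ → (9,10,-10)
river: ρ → (-10,10,9)
river: ρ → (9,8,-11)
river: ρ → (-11,14,6)
river: ρ → (6,10,-15)
ρ-cycle length = 10 (tail of 0 descent steps not counted)

10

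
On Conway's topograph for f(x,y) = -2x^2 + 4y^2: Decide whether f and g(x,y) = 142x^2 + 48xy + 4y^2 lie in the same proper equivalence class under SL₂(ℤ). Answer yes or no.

D₁ = 32, D₂ = 32
river cycle of f (length 2): (-2, 4, 2), (2, 4, -2)
river cycle of g (length 2): (-2, 4, 2), (2, 4, -2)
cycles coincide ⇒ equivalent

yes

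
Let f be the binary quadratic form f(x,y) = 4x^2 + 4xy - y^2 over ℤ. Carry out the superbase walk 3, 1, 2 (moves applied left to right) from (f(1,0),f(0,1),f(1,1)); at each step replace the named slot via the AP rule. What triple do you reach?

start (4,-1,7) = (f(1,0),f(0,1),f(1,1))
replace slot 3: 2·(4+(-1)) − 7 = -1 → (4,-1,-1)
replace slot 1: 2·((-1)+(-1)) − 4 = -8 → (-8,-1,-1)
replace slot 2: 2·((-8)+(-1)) − (-1) = -17 → (-8,-17,-1)

-8,-17,-1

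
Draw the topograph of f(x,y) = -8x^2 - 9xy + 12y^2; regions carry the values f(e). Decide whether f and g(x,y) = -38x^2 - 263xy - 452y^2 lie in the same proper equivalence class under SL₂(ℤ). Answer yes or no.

D₁ = 465, D₂ = 465
river cycle of f (length 10): (12, 9, -8), (-8, 7, 13), (13, 19, -2), (-2, 21, 3), (3, 21, -2), (-2, 19, 13), (13, 7, -8), (-8, 9, 12), (12, 15, -5), (-5, 15, 12)
river cycle of g (length 10): (-5, 15, 12), (12, 9, -8), (-8, 7, 13), (13, 19, -2), (-2, 21, 3), (3, 21, -2), (-2, 19, 13), (13, 7, -8), (-8, 9, 12), (12, 15, -5)
cycles coincide ⇒ equivalent

yes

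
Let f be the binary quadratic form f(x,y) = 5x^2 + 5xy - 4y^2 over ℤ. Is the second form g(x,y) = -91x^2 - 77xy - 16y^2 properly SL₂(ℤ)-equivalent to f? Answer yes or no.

D₁ = 105, D₂ = 105
river cycle of f (length 6): (-4, 3, 6), (6, 9, -1), (-1, 9, 6), (6, 3, -4), (-4, 5, 5), (5, 5, -4)
river cycle of g (length 6): (-1, 9, 6), (6, 3, -4), (-4, 5, 5), (5, 5, -4), (-4, 3, 6), (6, 9, -1)
cycles coincide ⇒ equivalent

yes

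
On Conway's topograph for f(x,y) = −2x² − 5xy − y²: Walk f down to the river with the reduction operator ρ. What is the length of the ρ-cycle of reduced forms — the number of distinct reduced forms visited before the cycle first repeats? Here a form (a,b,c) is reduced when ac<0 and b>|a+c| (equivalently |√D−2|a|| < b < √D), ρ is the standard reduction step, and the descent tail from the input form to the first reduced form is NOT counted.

D = 17, ⌊√D⌋ = 4
descent: ρ → (-1,3,2)  [lands on river]
river: ρ → (2,1,-2)
river: ρ → (-2,3,1)
river: ρ → (1,3,-2)
river: ρ → (-2,1,2)
river: ρ → (2,3,-1)
ρ-cycle length = 6 (tail of 1 descent step not counted)

6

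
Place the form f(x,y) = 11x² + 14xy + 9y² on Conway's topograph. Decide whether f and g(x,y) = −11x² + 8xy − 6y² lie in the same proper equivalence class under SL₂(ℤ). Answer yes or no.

D₁ = -200, D₂ = -200
f: translate: b→-8 (≡14 mod 22), so (11,14,9)→(11,-8,6)
f: flip: (11,-8,6)→(6,8,11)
f: translate: b→-4 (≡8 mod 12), so (6,8,11)→(6,-4,9)
f: reduced (well bottom): (6,-4,9) with a≤c, −a<b≤a
g is negative-definite; reduce −g:
−g: flip: (11,-8,6)→(6,8,11)
−g: translate: b→-4 (≡8 mod 12), so (6,8,11)→(6,-4,9)
−g: reduced (well bottom): (6,-4,9) with a≤c, −a<b≤a
flip sign back: reduced form of g is (-6,4,-9)
reduced forms (6, -4, 9) vs (-6, 4, -9) ⇒ inequivalent

no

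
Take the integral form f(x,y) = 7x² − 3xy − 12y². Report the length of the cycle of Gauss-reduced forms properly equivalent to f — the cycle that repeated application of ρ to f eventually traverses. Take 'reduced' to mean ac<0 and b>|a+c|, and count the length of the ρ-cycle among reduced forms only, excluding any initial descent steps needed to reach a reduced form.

D = 345, ⌊√D⌋ = 18
descent: ρ → (-12,3,7)
descent: ρ → (7,11,-8)  [lands on river]
river: ρ → (-8,5,10)
river: ρ → (10,15,-3)
river: ρ → (-3,15,10)
river: ρ → (10,5,-8)
river: ρ → (-8,11,7)
river: ρ → (7,17,-2)
river: ρ → (-2,15,15)
river: ρ → (15,15,-2)
river: ρ → (-2,17,7)
ρ-cycle length = 10 (tail of 2 descent steps not counted)

10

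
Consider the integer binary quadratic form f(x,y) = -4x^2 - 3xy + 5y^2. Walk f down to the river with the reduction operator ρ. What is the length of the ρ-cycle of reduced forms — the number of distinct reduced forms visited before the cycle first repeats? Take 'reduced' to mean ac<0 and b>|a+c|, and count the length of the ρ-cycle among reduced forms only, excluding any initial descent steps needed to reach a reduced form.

D = 89, ⌊√D⌋ = 9
descent: ρ → (5,3,-4)  [lands on river]
river: ρ → (-4,5,4)
river: ρ → (4,3,-5)
river: ρ → (-5,7,2)
river: ρ → (2,9,-1)
river: ρ → (-1,9,2)
river: ρ → (2,7,-5)
river: ρ → (-5,3,4)
river: ρ → (4,5,-4)
river: ρ → (-4,3,5)
river: ρ → (5,7,-2)
river: ρ → (-2,9,1)
river: ρ → (1,9,-2)
river: ρ → (-2,7,5)
ρ-cycle length = 14 (tail of 1 descent step not counted)

14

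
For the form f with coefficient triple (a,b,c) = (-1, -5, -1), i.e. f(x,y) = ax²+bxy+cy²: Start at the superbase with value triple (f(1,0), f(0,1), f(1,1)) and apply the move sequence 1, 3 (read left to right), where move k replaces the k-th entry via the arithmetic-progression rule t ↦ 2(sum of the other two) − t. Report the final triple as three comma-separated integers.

start (-1,-1,-7) = (f(1,0),f(0,1),f(1,1))
replace slot 1: 2·((-1)+(-7)) − (-1) = -15 → (-15,-1,-7)
replace slot 3: 2·((-15)+(-1)) − (-7) = -25 → (-15,-1,-25)

-15,-1,-25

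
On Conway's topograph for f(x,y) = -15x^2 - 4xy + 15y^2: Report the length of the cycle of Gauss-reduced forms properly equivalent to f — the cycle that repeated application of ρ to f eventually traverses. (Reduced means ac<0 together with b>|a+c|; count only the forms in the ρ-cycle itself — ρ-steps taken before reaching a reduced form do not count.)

D = 916, ⌊√D⌋ = 30
descent: ρ → (15,4,-15)  [lands on river]
river: ρ → (-15,26,4)
river: ρ → (4,30,-1)
river: ρ → (-1,30,4)
river: ρ → (4,26,-15)
river: ρ → (-15,4,15)
river: ρ → (15,26,-4)
river: ρ → (-4,30,1)
river: ρ → (1,30,-4)
river: ρ → (-4,26,15)
ρ-cycle length = 10 (tail of 1 descent step not counted)

10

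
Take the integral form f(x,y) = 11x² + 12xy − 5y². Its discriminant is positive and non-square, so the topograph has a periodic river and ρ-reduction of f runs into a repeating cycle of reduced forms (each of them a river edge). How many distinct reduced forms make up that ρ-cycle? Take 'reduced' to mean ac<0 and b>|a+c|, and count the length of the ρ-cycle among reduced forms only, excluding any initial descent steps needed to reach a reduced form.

D = 364, ⌊√D⌋ = 19
river: ρ → (-5,18,2)
river: ρ → (2,18,-5)
river: ρ → (-5,12,11)
river: ρ → (11,10,-6)
river: ρ → (-6,14,7)
river: ρ → (7,14,-6)
river: ρ → (-6,10,11)
river: ρ → (11,12,-5)
ρ-cycle length = 8 (tail of 0 descent steps not counted)

8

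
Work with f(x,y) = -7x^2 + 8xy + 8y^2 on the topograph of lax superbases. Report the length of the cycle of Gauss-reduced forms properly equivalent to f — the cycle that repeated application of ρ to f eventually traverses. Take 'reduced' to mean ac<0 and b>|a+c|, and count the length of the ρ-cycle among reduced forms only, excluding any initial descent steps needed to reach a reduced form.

D = 288, ⌊√D⌋ = 16
river: ρ → (8,8,-7)
river: ρ → (-7,6,9)
river: ρ → (9,12,-4)
river: ρ → (-4,12,9)
river: ρ → (9,6,-7)
river: ρ → (-7,8,8)
ρ-cycle length = 6 (tail of 0 descent steps not counted)

6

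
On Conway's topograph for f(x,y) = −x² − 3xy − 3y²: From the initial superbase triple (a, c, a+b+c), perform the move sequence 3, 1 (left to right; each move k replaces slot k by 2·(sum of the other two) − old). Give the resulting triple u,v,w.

start (-1,-3,-7) = (f(1,0),f(0,1),f(1,1))
replace slot 3: 2·((-1)+(-3)) − (-7) = -1 → (-1,-3,-1)
replace slot 1: 2·((-3)+(-1)) − (-1) = -7 → (-7,-3,-1)

-7,-3,-1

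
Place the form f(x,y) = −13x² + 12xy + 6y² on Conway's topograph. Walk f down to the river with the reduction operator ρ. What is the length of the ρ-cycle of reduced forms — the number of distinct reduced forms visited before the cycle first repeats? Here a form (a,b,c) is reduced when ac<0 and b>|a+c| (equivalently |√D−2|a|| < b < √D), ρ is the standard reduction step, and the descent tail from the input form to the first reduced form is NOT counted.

D = 456, ⌊√D⌋ = 21
river: ρ → (6,12,-13)
river: ρ → (-13,14,5)
river: ρ → (5,16,-10)
river: ρ → (-10,4,11)
river: ρ → (11,18,-3)
river: ρ → (-3,18,11)
river: ρ → (11,4,-10)
river: ρ → (-10,16,5)
river: ρ → (5,14,-13)
river: ρ → (-13,12,6)
ρ-cycle length = 10 (tail of 0 descent steps not counted)

10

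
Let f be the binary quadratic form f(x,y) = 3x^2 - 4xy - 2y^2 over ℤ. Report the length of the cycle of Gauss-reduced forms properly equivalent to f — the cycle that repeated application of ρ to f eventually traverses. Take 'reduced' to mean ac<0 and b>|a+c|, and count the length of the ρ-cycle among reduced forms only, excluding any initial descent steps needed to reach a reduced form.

D = 40, ⌊√D⌋ = 6
descent: ρ → (-2,4,3)  [lands on river]
river: ρ → (3,2,-3)
river: ρ → (-3,4,2)
river: ρ → (2,4,-3)
river: ρ → (-3,2,3)
river: ρ → (3,4,-2)
ρ-cycle length = 6 (tail of 1 descent step not counted)

6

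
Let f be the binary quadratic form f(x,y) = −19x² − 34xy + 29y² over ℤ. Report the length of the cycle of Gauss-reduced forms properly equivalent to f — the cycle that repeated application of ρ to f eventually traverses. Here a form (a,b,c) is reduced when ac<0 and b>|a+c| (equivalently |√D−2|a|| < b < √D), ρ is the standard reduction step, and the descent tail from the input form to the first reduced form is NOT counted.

D = 3360, ⌊√D⌋ = 57
descent: ρ → (29,34,-19)  [lands on river]
river: ρ → (-19,42,21)
river: ρ → (21,42,-19)
river: ρ → (-19,34,29)
river: ρ → (29,24,-24)
river: ρ → (-24,24,29)
ρ-cycle length = 6 (tail of 1 descent step not counted)

6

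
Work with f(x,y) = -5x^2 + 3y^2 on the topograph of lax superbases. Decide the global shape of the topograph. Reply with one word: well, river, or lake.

D = b²−4ac = 0² − 4·(-5)·3 = 60
D > 0 non-square ⇒ indefinite ⇒ periodic river

river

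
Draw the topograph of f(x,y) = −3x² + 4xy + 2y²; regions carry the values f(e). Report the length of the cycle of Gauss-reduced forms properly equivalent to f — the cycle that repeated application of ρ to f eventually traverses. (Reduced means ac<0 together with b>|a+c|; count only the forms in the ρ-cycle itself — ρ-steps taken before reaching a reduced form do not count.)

D = 40, ⌊√D⌋ = 6
river: ρ → (2,4,-3)
river: ρ → (-3,2,3)
river: ρ → (3,4,-2)
river: ρ → (-2,4,3)
river: ρ → (3,2,-3)
river: ρ → (-3,4,2)
ρ-cycle length = 6 (tail of 0 descent steps not counted)

6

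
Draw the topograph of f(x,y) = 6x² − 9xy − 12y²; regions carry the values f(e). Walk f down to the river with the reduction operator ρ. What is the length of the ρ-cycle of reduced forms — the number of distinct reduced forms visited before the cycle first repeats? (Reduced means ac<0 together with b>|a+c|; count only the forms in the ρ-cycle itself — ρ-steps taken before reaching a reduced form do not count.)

D = 369, ⌊√D⌋ = 19
descent: ρ → (-12,9,6)  [lands on river]
river: ρ → (6,15,-6)
river: ρ → (-6,9,12)
river: ρ → (12,15,-3)
river: ρ → (-3,15,12)
river: ρ → (12,9,-6)
river: ρ → (-6,15,6)
river: ρ → (6,9,-12)
river: ρ → (-12,15,3)
river: ρ → (3,15,-12)
ρ-cycle length = 10 (tail of 1 descent step not counted)

10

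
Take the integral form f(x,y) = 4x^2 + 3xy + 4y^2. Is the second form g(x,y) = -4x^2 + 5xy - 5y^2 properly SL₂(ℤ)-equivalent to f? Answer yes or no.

D₁ = -55, D₂ = -55
f: reduced (well bottom): (4,3,4) with a≤c, −a<b≤a
g is negative-definite; reduce −g:
−g: translate: b→3 (≡-5 mod 8), so (4,-5,5)→(4,3,4)
−g: reduced (well bottom): (4,3,4) with a≤c, −a<b≤a
flip sign back: reduced form of g is (-4,-3,-4)
reduced forms (4, 3, 4) vs (-4, -3, -4) ⇒ inequivalent

no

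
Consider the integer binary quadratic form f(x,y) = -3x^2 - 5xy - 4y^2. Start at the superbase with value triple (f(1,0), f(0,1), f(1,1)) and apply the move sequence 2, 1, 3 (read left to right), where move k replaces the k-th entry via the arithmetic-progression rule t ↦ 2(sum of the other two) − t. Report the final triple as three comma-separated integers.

start (-3,-4,-12) = (f(1,0),f(0,1),f(1,1))
replace slot 2: 2·((-3)+(-12)) − (-4) = -26 → (-3,-26,-12)
replace slot 1: 2·((-26)+(-12)) − (-3) = -73 → (-73,-26,-12)
replace slot 3: 2·((-73)+(-26)) − (-12) = -186 → (-73,-26,-186)

-73,-26,-186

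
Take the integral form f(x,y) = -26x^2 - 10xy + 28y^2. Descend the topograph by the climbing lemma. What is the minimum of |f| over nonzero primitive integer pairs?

descent: ρ → (28,10,-26)  [lands on river]
river: ρ → (-26,42,12)
river: ρ → (12,54,-2)
river: ρ → (-2,54,12)
river: ρ → (12,42,-26)
river: ρ → (-26,10,28)
river: ρ → (28,46,-8)
river: ρ → (-8,50,16)
river: ρ → (16,46,-14)
river: ρ → (-14,38,28)
river: ρ → (28,18,-24)
river: ρ → (-24,30,22)
river: ρ → (22,14,-32)
river: ρ → (-32,50,4)
river: ρ → (4,54,-6)
river: ρ → (-6,54,4)
river: ρ → (4,50,-32)
river: ρ → (-32,14,22)
river: ρ → (22,30,-24)
river: ρ → (-24,18,28)
river: ρ → (28,38,-14)
river: ρ → (-14,46,16)
river: ρ → (16,50,-8)
river: ρ → (-8,46,28)
closes: descent 1, river 24
min |a| on river = 2

2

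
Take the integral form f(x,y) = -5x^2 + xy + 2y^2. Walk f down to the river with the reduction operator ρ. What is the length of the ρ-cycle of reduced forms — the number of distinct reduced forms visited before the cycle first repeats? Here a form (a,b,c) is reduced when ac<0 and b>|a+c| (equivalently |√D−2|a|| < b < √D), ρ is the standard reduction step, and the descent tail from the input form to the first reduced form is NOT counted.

D = 41, ⌊√D⌋ = 6
descent: ρ → (2,3,-4)  [lands on river]
river: ρ → (-4,5,1)
river: ρ → (1,5,-4)
river: ρ → (-4,3,2)
river: ρ → (2,5,-2)
river: ρ → (-2,3,4)
river: ρ → (4,5,-1)
river: ρ → (-1,5,4)
river: ρ → (4,3,-2)
river: ρ → (-2,5,2)
ρ-cycle length = 10 (tail of 1 descent step not counted)

10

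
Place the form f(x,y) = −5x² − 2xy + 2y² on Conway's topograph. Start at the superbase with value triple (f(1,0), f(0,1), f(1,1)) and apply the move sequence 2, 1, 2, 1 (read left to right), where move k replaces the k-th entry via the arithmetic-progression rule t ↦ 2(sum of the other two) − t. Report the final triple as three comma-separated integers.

start (-5,2,-5) = (f(1,0),f(0,1),f(1,1))
replace slot 2: 2·((-5)+(-5)) − 2 = -22 → (-5,-22,-5)
replace slot 1: 2·((-22)+(-5)) − (-5) = -49 → (-49,-22,-5)
replace slot 2: 2·((-49)+(-5)) − (-22) = -86 → (-49,-86,-5)
replace slot 1: 2·((-86)+(-5)) − (-49) = -133 → (-133,-86,-5)

-133,-86,-5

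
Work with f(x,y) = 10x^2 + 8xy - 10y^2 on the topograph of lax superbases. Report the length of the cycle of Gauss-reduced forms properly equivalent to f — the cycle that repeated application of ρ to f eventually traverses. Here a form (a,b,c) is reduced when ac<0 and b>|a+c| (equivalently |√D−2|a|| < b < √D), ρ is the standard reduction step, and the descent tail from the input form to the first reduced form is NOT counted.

D = 464, ⌊√D⌋ = 21
river: ρ → (-10,12,8)
river: ρ → (8,20,-2)
river: ρ → (-2,20,8)
river: ρ → (8,12,-10)
river: ρ → (-10,8,10)
river: ρ → (10,12,-8)
river: ρ → (-8,20,2)
river: ρ → (2,20,-8)
river: ρ → (-8,12,10)
river: ρ → (10,8,-10)
ρ-cycle length = 10 (tail of 0 descent steps not counted)

10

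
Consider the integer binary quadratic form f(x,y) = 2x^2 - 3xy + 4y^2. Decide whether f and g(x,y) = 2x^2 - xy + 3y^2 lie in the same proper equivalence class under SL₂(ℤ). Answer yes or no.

D₁ = -23, D₂ = -23
f: translate: b→1 (≡-3 mod 4), so (2,-3,4)→(2,1,3)
f: reduced (well bottom): (2,1,3) with a≤c, −a<b≤a
g: reduced (well bottom): (2,-1,3) with a≤c, −a<b≤a
reduced forms (2, 1, 3) vs (2, -1, 3) ⇒ inequivalent

no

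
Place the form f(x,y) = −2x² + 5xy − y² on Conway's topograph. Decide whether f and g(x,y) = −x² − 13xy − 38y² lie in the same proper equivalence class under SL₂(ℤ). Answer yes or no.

D₁ = 17, D₂ = 17
river cycle of f (length 6): (-1, 3, 2), (2, 1, -2), (-2, 3, 1), (1, 3, -2), (-2, 1, 2), (2, 3, -1)
river cycle of g (length 6): (-1, 3, 2), (2, 1, -2), (-2, 3, 1), (1, 3, -2), (-2, 1, 2), (2, 3, -1)
cycles coincide ⇒ equivalent

yes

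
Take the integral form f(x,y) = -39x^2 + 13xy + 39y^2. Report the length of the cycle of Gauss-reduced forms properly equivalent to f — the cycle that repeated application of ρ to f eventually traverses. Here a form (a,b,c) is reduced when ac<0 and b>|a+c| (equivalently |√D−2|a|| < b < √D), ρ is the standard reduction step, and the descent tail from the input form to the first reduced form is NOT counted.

D = 6253, ⌊√D⌋ = 79
river: ρ → (39,65,-13)
river: ρ → (-13,65,39)
river: ρ → (39,13,-39)
river: ρ → (-39,65,13)
river: ρ → (13,65,-39)
river: ρ → (-39,13,39)
ρ-cycle length = 6 (tail of 0 descent steps not counted)

6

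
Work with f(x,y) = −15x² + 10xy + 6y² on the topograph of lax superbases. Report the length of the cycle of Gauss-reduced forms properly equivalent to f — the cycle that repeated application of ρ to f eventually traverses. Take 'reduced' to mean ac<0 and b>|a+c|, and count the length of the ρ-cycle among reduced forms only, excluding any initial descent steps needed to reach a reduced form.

D = 460, ⌊√D⌋ = 21
river: ρ → (6,14,-11)
river: ρ → (-11,8,9)
river: ρ → (9,10,-10)
river: ρ → (-10,10,9)
river: ρ → (9,8,-11)
river: ρ → (-11,14,6)
river: ρ → (6,10,-15)
river: ρ → (-15,20,1)
river: ρ → (1,20,-15)
river: ρ → (-15,10,6)
ρ-cycle length = 10 (tail of 0 descent steps not counted)

10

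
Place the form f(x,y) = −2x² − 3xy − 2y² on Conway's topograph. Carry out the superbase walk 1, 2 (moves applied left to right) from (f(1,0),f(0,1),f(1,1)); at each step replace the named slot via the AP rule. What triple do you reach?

start (-2,-2,-7) = (f(1,0),f(0,1),f(1,1))
replace slot 1: 2·((-2)+(-7)) − (-2) = -16 → (-16,-2,-7)
replace slot 2: 2·((-16)+(-7)) − (-2) = -44 → (-16,-44,-7)

-16,-44,-7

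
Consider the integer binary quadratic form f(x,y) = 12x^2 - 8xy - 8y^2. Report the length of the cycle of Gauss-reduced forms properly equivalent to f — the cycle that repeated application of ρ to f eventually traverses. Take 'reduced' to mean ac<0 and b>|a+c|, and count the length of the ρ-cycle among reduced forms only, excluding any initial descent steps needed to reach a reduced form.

D = 448, ⌊√D⌋ = 21
descent: ρ → (-8,8,12)  [lands on river]
river: ρ → (12,16,-4)
river: ρ → (-4,16,12)
river: ρ → (12,8,-8)
ρ-cycle length = 4 (tail of 1 descent step not counted)

4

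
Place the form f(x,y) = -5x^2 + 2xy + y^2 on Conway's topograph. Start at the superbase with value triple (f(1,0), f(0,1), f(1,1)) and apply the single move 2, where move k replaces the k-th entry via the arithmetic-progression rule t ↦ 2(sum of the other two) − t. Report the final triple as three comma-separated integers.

start (-5,1,-2) = (f(1,0),f(0,1),f(1,1))
replace slot 2: 2·((-5)+(-2)) − 1 = -15 → (-5,-15,-2)

-5,-15,-2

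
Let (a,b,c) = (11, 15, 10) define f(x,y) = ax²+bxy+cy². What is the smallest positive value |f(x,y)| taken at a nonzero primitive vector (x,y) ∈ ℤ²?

translate: b→-7 (≡15 mod 22), so (11,15,10)→(11,-7,6)
flip: (11,-7,6)→(6,7,11)
translate: b→-5 (≡7 mod 12), so (6,7,11)→(6,-5,10)
reduced (well bottom): (6,-5,10) with a≤c, −a<b≤a
well minimum = a = 6

6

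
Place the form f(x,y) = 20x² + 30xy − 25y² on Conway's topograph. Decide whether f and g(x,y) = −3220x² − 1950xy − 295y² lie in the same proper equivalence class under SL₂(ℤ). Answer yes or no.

D₁ = 2900, D₂ = 2900
river cycle of f (length 10): (-25, 20, 25), (25, 30, -20), (-20, 50, 5), (5, 50, -20), (-20, 30, 25), (25, 20, -25), (-25, 30, 20), (20, 50, -5), (-5, 50, 20), (20, 30, -25)
river cycle of g (length 10): (-25, 20, 25), (25, 30, -20), (-20, 50, 5), (5, 50, -20), (-20, 30, 25), (25, 20, -25), (-25, 30, 20), (20, 50, -5), (-5, 50, 20), (20, 30, -25)
cycles coincide ⇒ equivalent

yes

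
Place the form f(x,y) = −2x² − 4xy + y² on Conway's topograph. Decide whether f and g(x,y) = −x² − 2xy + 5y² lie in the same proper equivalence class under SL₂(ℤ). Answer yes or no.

D₁ = 24, D₂ = 24
river cycle of f (length 2): (1, 4, -2), (-2, 4, 1)
river cycle of g (length 2): (-1, 4, 2), (2, 4, -1)
cycles differ ⇒ inequivalent

no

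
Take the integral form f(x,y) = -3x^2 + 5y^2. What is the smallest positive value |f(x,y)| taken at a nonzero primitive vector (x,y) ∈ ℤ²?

descent: ρ → (5,0,-3)
descent: ρ → (-3,6,2)  [lands on river]
river: ρ → (2,6,-3)
closes: descent 2, river 2
min |a| on river = 2

2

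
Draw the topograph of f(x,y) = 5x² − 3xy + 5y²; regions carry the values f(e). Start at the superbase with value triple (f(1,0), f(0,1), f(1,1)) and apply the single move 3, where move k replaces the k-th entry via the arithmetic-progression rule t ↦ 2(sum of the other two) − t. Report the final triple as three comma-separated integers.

start (5,5,7) = (f(1,0),f(0,1),f(1,1))
replace slot 3: 2·(5+5) − 7 = 13 → (5,5,13)

5,5,13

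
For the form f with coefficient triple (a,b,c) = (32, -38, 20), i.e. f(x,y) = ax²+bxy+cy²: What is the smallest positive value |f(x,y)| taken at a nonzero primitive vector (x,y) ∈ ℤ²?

translate: b→26 (≡-38 mod 64), so (32,-38,20)→(32,26,14)
flip: (32,26,14)→(14,-26,32)
translate: b→2 (≡-26 mod 28), so (14,-26,32)→(14,2,20)
reduced (well bottom): (14,2,20) with a≤c, −a<b≤a
well minimum = a = 14

14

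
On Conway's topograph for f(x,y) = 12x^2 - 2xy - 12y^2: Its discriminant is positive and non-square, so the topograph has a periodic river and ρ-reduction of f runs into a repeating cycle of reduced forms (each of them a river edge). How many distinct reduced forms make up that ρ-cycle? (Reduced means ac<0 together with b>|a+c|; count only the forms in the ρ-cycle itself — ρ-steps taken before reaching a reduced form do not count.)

D = 580, ⌊√D⌋ = 24
descent: ρ → (-12,2,12)  [lands on river]
river: ρ → (12,22,-2)
river: ρ → (-2,22,12)
river: ρ → (12,2,-12)
river: ρ → (-12,22,2)
river: ρ → (2,22,-12)
ρ-cycle length = 6 (tail of 1 descent step not counted)

6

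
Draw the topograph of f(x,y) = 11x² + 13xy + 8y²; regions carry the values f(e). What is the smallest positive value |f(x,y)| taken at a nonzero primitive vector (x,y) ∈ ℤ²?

translate: b→-9 (≡13 mod 22), so (11,13,8)→(11,-9,6)
flip: (11,-9,6)→(6,9,11)
translate: b→-3 (≡9 mod 12), so (6,9,11)→(6,-3,8)
reduced (well bottom): (6,-3,8) with a≤c, −a<b≤a
well minimum = a = 6

6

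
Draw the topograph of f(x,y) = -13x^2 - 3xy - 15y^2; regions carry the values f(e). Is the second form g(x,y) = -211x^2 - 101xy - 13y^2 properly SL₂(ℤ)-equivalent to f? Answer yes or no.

D₁ = -771, D₂ = -771
f is negative-definite; reduce −f:
−f: reduced (well bottom): (13,3,15) with a≤c, −a<b≤a
flip sign back: reduced form of f is (-13,-3,-15)
g is negative-definite; reduce −g:
−g: flip: (211,101,13)→(13,-101,211)
−g: translate: b→3 (≡-101 mod 26), so (13,-101,211)→(13,3,15)
−g: reduced (well bottom): (13,3,15) with a≤c, −a<b≤a
flip sign back: reduced form of g is (-13,-3,-15)
reduced forms (-13, -3, -15) vs (-13, -3, -15) ⇒ equivalent

yes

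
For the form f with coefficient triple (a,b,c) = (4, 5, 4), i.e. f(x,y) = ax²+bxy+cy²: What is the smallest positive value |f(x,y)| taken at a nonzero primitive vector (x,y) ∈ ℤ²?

translate: b→-3 (≡5 mod 8), so (4,5,4)→(4,-3,3)
flip: (4,-3,3)→(3,3,4)
reduced (well bottom): (3,3,4) with a≤c, −a<b≤a
well minimum = a = 3

3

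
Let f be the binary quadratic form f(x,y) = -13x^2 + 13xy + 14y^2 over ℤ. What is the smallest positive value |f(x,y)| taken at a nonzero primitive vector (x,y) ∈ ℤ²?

river: ρ → (14,15,-12)
river: ρ → (-12,9,17)
river: ρ → (17,25,-4)
river: ρ → (-4,23,23)
river: ρ → (23,23,-4)
river: ρ → (-4,25,17)
river: ρ → (17,9,-12)
river: ρ → (-12,15,14)
river: ρ → (14,13,-13)
river: ρ → (-13,13,14)
closes: descent 0, river 10
min |a| on river = 4

4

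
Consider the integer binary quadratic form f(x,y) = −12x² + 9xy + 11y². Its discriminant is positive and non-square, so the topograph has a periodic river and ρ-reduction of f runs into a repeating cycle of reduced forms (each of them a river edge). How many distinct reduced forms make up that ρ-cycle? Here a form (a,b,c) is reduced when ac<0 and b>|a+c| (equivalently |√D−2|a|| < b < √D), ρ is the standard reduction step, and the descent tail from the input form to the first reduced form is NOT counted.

D = 609, ⌊√D⌋ = 24
river: ρ → (11,13,-10)
river: ρ → (-10,7,14)
river: ρ → (14,21,-3)
river: ρ → (-3,21,14)
river: ρ → (14,7,-10)
river: ρ → (-10,13,11)
river: ρ → (11,9,-12)
river: ρ → (-12,15,8)
river: ρ → (8,17,-10)
river: ρ → (-10,23,2)
river: ρ → (2,21,-21)
river: ρ → (-21,21,2)
river: ρ → (2,23,-10)
river: ρ → (-10,17,8)
river: ρ → (8,15,-12)
river: ρ → (-12,9,11)
ρ-cycle length = 16 (tail of 0 descent steps not counted)

16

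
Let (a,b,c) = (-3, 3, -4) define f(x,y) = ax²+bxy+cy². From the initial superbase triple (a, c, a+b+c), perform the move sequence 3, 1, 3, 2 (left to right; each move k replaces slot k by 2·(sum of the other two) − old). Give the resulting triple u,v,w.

start (-3,-4,-4) = (f(1,0),f(0,1),f(1,1))
replace slot 3: 2·((-3)+(-4)) − (-4) = -10 → (-3,-4,-10)
replace slot 1: 2·((-4)+(-10)) − (-3) = -25 → (-25,-4,-10)
replace slot 3: 2·((-25)+(-4)) − (-10) = -48 → (-25,-4,-48)
replace slot 2: 2·((-25)+(-48)) − (-4) = -142 → (-25,-142,-48)

-25,-142,-48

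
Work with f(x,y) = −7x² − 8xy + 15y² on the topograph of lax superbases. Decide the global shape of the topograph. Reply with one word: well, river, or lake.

D = b²−4ac = (-8)² − 4·(-7)·15 = 484
D = 22² is a perfect square ⇒ form factors over ℤ ⇒ lakes

lake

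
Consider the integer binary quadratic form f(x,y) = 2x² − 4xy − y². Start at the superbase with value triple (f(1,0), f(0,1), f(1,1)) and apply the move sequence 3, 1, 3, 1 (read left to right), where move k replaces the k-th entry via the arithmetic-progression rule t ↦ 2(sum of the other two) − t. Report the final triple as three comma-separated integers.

start (2,-1,-3) = (f(1,0),f(0,1),f(1,1))
replace slot 3: 2·(2+(-1)) − (-3) = 5 → (2,-1,5)
replace slot 1: 2·((-1)+5) − 2 = 6 → (6,-1,5)
replace slot 3: 2·(6+(-1)) − 5 = 5 → (6,-1,5)
replace slot 1: 2·((-1)+5) − 6 = 2 → (2,-1,5)

2,-1,5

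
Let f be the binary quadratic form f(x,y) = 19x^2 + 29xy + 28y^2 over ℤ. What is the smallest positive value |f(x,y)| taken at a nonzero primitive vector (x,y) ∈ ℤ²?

translate: b→-9 (≡29 mod 38), so (19,29,28)→(19,-9,18)
flip: (19,-9,18)→(18,9,19)
reduced (well bottom): (18,9,19) with a≤c, −a<b≤a
well minimum = a = 18

18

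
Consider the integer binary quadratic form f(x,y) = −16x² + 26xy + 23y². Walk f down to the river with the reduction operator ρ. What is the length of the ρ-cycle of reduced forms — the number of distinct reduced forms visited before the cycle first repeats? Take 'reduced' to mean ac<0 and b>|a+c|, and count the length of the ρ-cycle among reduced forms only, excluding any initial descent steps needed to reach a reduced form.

D = 2148, ⌊√D⌋ = 46
river: ρ → (23,20,-19)
river: ρ → (-19,18,24)
river: ρ → (24,30,-13)
river: ρ → (-13,22,32)
river: ρ → (32,42,-3)
river: ρ → (-3,42,32)
river: ρ → (32,22,-13)
river: ρ → (-13,30,24)
river: ρ → (24,18,-19)
river: ρ → (-19,20,23)
river: ρ → (23,26,-16)
river: ρ → (-16,38,11)
river: ρ → (11,28,-31)
river: ρ → (-31,34,8)
river: ρ → (8,46,-1)
river: ρ → (-1,46,8)
river: ρ → (8,34,-31)
river: ρ → (-31,28,11)
river: ρ → (11,38,-16)
river: ρ → (-16,26,23)
ρ-cycle length = 20 (tail of 0 descent steps not counted)

20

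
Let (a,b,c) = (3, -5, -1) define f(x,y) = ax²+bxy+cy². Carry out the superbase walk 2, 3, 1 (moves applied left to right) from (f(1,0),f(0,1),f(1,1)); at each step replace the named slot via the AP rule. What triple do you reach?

start (3,-1,-3) = (f(1,0),f(0,1),f(1,1))
replace slot 2: 2·(3+(-3)) − (-1) = 1 → (3,1,-3)
replace slot 3: 2·(3+1) − (-3) = 11 → (3,1,11)
replace slot 1: 2·(1+11) − 3 = 21 → (21,1,11)

21,1,11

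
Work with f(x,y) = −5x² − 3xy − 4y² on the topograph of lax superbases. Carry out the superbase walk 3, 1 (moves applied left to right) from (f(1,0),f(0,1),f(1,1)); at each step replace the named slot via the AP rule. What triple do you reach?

start (-5,-4,-12) = (f(1,0),f(0,1),f(1,1))
replace slot 3: 2·((-5)+(-4)) − (-12) = -6 → (-5,-4,-6)
replace slot 1: 2·((-4)+(-6)) − (-5) = -15 → (-15,-4,-6)

-15,-4,-6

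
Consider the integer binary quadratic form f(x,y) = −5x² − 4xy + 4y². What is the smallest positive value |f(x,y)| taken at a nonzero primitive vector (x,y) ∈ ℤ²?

descent: ρ → (4,4,-5)  [lands on river]
river: ρ → (-5,6,3)
river: ρ → (3,6,-5)
river: ρ → (-5,4,4)
closes: descent 1, river 4
min |a| on river = 3

3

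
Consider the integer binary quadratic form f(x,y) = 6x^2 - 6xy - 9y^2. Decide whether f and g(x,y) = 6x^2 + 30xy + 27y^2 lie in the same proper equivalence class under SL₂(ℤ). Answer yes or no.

D₁ = 252, D₂ = 252
river cycle of f (length 4): (-9, 6, 6), (6, 6, -9), (-9, 12, 3), (3, 12, -9)
river cycle of g (length 4): (3, 12, -9), (-9, 6, 6), (6, 6, -9), (-9, 12, 3)
cycles coincide ⇒ equivalent

yes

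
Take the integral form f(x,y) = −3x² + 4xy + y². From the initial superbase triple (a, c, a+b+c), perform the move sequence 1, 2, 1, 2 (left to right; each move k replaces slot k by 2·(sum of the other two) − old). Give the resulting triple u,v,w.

start (-3,1,2) = (f(1,0),f(0,1),f(1,1))
replace slot 1: 2·(1+2) − (-3) = 9 → (9,1,2)
replace slot 2: 2·(9+2) − 1 = 21 → (9,21,2)
replace slot 1: 2·(21+2) − 9 = 37 → (37,21,2)
replace slot 2: 2·(37+2) − 21 = 57 → (37,57,2)

37,57,2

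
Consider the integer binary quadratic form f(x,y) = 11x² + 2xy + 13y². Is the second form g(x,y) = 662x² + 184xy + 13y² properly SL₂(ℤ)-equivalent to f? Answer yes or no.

D₁ = -568, D₂ = -568
f: reduced (well bottom): (11,2,13) with a≤c, −a<b≤a
g: flip: (662,184,13)→(13,-184,662)
g: translate: b→-2 (≡-184 mod 26), so (13,-184,662)→(13,-2,11)
g: flip: (13,-2,11)→(11,2,13)
g: reduced (well bottom): (11,2,13) with a≤c, −a<b≤a
reduced forms (11, 2, 13) vs (11, 2, 13) ⇒ equivalent

yes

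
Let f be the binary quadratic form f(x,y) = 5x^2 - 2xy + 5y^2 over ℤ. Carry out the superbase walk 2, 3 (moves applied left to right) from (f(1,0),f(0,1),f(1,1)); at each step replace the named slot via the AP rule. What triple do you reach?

start (5,5,8) = (f(1,0),f(0,1),f(1,1))
replace slot 2: 2·(5+8) − 5 = 21 → (5,21,8)
replace slot 3: 2·(5+21) − 8 = 44 → (5,21,44)

5,21,44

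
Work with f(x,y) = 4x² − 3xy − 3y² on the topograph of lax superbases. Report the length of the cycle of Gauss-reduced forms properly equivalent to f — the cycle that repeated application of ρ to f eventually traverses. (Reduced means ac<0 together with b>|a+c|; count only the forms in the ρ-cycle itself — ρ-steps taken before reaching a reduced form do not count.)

D = 57, ⌊√D⌋ = 7
descent: ρ → (-3,3,4)  [lands on river]
river: ρ → (4,5,-2)
river: ρ → (-2,7,1)
river: ρ → (1,7,-2)
river: ρ → (-2,5,4)
river: ρ → (4,3,-3)
ρ-cycle length = 6 (tail of 1 descent step not counted)

6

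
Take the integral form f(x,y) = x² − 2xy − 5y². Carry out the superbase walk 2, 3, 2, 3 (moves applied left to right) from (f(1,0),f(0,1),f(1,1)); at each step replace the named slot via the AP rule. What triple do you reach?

start (1,-5,-6) = (f(1,0),f(0,1),f(1,1))
replace slot 2: 2·(1+(-6)) − (-5) = -5 → (1,-5,-6)
replace slot 3: 2·(1+(-5)) − (-6) = -2 → (1,-5,-2)
replace slot 2: 2·(1+(-2)) − (-5) = 3 → (1,3,-2)
replace slot 3: 2·(1+3) − (-2) = 10 → (1,3,10)

1,3,10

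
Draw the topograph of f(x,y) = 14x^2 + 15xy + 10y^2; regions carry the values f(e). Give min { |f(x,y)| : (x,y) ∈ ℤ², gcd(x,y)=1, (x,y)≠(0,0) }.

translate: b→-13 (≡15 mod 28), so (14,15,10)→(14,-13,9)
flip: (14,-13,9)→(9,13,14)
translate: b→-5 (≡13 mod 18), so (9,13,14)→(9,-5,10)
reduced (well bottom): (9,-5,10) with a≤c, −a<b≤a
well minimum = a = 9

9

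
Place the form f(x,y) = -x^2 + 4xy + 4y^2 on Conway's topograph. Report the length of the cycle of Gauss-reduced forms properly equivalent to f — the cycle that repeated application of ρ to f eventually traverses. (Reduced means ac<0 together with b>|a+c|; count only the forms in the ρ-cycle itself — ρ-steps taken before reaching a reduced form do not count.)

D = 32, ⌊√D⌋ = 5
river: ρ → (4,4,-1)
river: ρ → (-1,4,4)
ρ-cycle length = 2 (tail of 0 descent steps not counted)

2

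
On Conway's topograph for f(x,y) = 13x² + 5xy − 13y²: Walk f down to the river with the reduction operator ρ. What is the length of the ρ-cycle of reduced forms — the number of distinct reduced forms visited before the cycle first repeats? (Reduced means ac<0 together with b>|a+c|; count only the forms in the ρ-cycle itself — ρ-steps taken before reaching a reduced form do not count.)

D = 701, ⌊√D⌋ = 26
river: ρ → (-13,21,5)
river: ρ → (5,19,-17)
river: ρ → (-17,15,7)
river: ρ → (7,13,-19)
river: ρ → (-19,25,1)
river: ρ → (1,25,-19)
river: ρ → (-19,13,7)
river: ρ → (7,15,-17)
river: ρ → (-17,19,5)
river: ρ → (5,21,-13)
river: ρ → (-13,5,13)
river: ρ → (13,21,-5)
river: ρ → (-5,19,17)
river: ρ → (17,15,-7)
river: ρ → (-7,13,19)
river: ρ → (19,25,-1)
river: ρ → (-1,25,19)
river: ρ → (19,13,-7)
river: ρ → (-7,15,17)
river: ρ → (17,19,-5)
river: ρ → (-5,21,13)
river: ρ → (13,5,-13)
ρ-cycle length = 22 (tail of 0 descent steps not counted)

22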